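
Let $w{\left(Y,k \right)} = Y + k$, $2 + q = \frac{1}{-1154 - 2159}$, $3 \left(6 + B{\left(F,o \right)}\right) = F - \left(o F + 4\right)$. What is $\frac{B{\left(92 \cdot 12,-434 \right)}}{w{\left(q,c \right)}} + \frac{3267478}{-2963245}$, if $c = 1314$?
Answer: $\frac{934360617266212}{7728122217285} \approx 120.9$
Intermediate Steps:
$B{\left(F,o \right)} = - \frac{22}{3} + \frac{F}{3} - \frac{F o}{3}$ ($B{\left(F,o \right)} = -6 + \frac{F - \left(o F + 4\right)}{3} = -6 + \frac{F - \left(F o + 4\right)}{3} = -6 + \frac{F - \left(4 + F o\right)}{3} = -6 + \frac{-4 + F - F o}{3} = -6 - \left(\frac{4}{3} - \frac{F}{3} + \frac{F o}{3}\right) = - \frac{22}{3} + \frac{F}{3} - \frac{F o}{3}$)
$q = - \frac{6627}{3313}$ ($q = -2 + \frac{1}{-1154 - 2159} = -2 + \frac{1}{-3313} = -2 - \frac{1}{3313} = - \frac{6627}{3313} \approx -2.0003$)
$\frac{B{\left(92 \cdot 12,-434 \right)}}{w{\left(q,c \right)}} + \frac{3267478}{-2963245} = \frac{- \frac{22}{3} + \frac{92 \cdot 12}{3} - \frac{1}{3} \cdot 92 \cdot 12 \left(-434\right)}{- \frac{6627}{3313} + 1314} + \frac{3267478}{-2963245} = \frac{- \frac{22}{3} + \frac{1}{3} \cdot 1104 - 368 \left(-434\right)}{\frac{4346655}{3313}} + 3267478 \left(- \frac{1}{2963245}\right) = \left(- \frac{22}{3} + 368 + 159712\right) \frac{3313}{4346655} - \frac{3267478}{2963245} = \frac{480218}{3} \cdot \frac{3313}{4346655} - \frac{3267478}{2963245} = \frac{1590962234}{13039965} - \frac{3267478}{2963245} = \frac{934360617266212}{7728122217285}$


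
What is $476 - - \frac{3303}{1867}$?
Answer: $\frac{891995}{1867} \approx 477.77$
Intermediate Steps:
$476 - - \frac{3303}{1867} = 476 + \frac{3303}{1867} = \frac{891995}{1867}$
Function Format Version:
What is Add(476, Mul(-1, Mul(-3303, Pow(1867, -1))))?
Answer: Rational(891995, 1867) ≈ 477.77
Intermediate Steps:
Add(476, Mul(-1, Mul(-3303, Pow(1867, -1)))) = Add(476, Mul(-1, Mul(-3303, Rational(1, 1867)))) = Add(476, Mul(-1, Rational(-3303, 1867))) = Add(476, Rational(3303, 1867)) = Rational(891995, 1867)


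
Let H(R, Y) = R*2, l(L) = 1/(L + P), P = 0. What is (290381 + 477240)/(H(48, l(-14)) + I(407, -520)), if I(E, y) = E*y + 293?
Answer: -767621/211251 ≈ -3.6337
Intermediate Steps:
I(E, y) = 293 + E*y
l(L) = 1/L (l(L) = 1/(L + 0) = 1/L)
H(R, Y) = 2*R
(290381 + 477240)/(H(48, l(-14)) + I(407, -520)) = (290381 + 477240)/(2*48 + (293 + 407*(-520))) = 767621/(96 + (293 - 211640)) = 767621/(96 - 211347) = 767621/(-211251) = 767621*(-1/211251) = -767621/211251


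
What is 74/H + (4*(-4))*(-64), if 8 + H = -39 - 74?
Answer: 123830/121 ≈ 1023.4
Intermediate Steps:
H = -121 (H = -8 + (-39 - 74) = -8 - 113 = -121)
74/H + (4*(-4))*(-64) = 74/(-121) + (4*(-4))*(-64) = 74*(-1/121) - 16*(-64) = -74/121 + 1024 = 123830/121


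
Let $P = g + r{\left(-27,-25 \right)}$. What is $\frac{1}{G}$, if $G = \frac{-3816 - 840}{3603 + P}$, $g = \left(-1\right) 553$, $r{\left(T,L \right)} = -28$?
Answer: $- \frac{1511}{2328} \approx -0.64905$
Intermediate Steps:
$g = -553$
$P = -581$ ($P = -553 - 28 = -581$)
$G = - \frac{2328}{1511}$ ($G = \frac{-3816 - 840}{3603 - 581} = - \frac{4656}{3022} = \left(-4656\right) \frac{1}{3022} = - \frac{2328}{1511} \approx -1.5407$)
$\frac{1}{G} = \frac{1}{- \frac{2328}{1511}} = - \frac{1511}{2328}$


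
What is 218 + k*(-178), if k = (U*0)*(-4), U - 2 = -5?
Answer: 218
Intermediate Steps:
U = -3 (U = 2 - 5 = -3)
k = 0 (k = -3*0*(-4) = 0*(-4) = 0)
218 + k*(-178) = 218 + 0*(-178) = 218 + 0 = 218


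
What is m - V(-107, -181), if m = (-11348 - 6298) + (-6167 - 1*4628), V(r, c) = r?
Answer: -28334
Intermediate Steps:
m = -28441 (m = -17646 + (-6167 - 4628) = -17646 - 10795 = -28441)
m - V(-107, -181) = -28441 - 1*(-107) = -28441 + 107 = -28334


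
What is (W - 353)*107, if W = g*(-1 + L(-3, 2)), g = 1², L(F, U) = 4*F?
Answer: -39162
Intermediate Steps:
g = 1
W = -13 (W = 1*(-1 + 4*(-3)) = 1*(-1 - 12) = 1*(-13) = -13)
(W - 353)*107 = (-13 - 353)*107 = -366*107 = -39162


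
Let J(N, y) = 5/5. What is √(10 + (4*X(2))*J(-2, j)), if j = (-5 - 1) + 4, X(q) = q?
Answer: 3*√2 ≈ 4.2426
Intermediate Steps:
j = -2 (j = -6 + 4 = -2)
J(N, y) = 1 (J(N, y) = 5*(⅕) = 1)
√(10 + (4*X(2))*J(-2, j)) = √(10 + (4*2)*1) = √(10 + 8*1) = √(10 + 8) = √18 = 3*√2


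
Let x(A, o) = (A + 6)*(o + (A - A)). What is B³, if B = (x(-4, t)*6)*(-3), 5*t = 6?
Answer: -10077696/125 ≈ -80622.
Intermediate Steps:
t = 6/5 (t = (⅕)*6 = 6/5 ≈ 1.2000)
x(A, o) = o*(6 + A) (x(A, o) = (6 + A)*(o + 0) = (6 + A)*o = o*(6 + A))
B = -216/5 (B = ((6*(6 - 4)/5)*6)*(-3) = (((6/5)*2)*6)*(-3) = ((12/5)*6)*(-3) = (72/5)*(-3) = -216/5 ≈ -43.200)
B³ = (-216/5)³ = -10077696/125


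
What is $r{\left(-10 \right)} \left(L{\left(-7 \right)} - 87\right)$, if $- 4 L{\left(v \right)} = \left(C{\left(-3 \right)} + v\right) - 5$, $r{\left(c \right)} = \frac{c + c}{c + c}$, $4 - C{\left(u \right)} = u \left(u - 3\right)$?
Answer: $- \frac{161}{2} \approx -80.5$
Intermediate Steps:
$C{\left(u \right)} = 4 - u \left(-3 + u\right)$ ($C{\left(u \right)} = 4 - u \left(u - 3\right) = 4 - u \left(-3 + u\right)$)
$r{\left(c \right)} = 1$ ($r{\left(c \right)} = \frac{2 c}{2 c} = 2 c \frac{1}{2 c} = 1$)
$L{\left(v \right)} = \frac{19}{4} - \frac{v}{4}$ ($L{\left(v \right)} = - \frac{\left(\left(4 - \left(-3\right)^{2} + 3 \left(-3\right)\right) + v\right) - 5}{4} = - \frac{\left(\left(4 - 9 - 9\right) + v\right) - 5}{4} = - \frac{\left(-14 + v\right) - 5}{4} = - \frac{-19 + v}{4} = \frac{19}{4} - \frac{v}{4}$)
$r{\left(-10 \right)} \left(L{\left(-7 \right)} - 87\right) = 1 \left(\left(\frac{19}{4} - - \frac{7}{4}\right) - 87\right) = 1 \left(\left(\frac{19}{4} + \frac{7}{4}\right) - 87\right) = 1 \left(\frac{13}{2} - 87\right) = 1 \left(- \frac{161}{2}\right) = - \frac{161}{2}$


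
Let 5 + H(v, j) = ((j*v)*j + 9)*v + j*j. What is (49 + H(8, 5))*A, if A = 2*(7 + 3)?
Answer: 34820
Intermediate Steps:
A = 20 (A = 2*10 = 20)
H(v, j) = -5 + j**2 + v*(9 + v*j**2) (H(v, j) = -5 + (((j*v)*j + 9)*v + j*j) = -5 + ((v*j**2 + 9)*v + j**2) = -5 + ((9 + v*j**2)*v + j**2) = -5 + (v*(9 + v*j**2) + j**2) = -5 + (j**2 + v*(9 + v*j**2)) = -5 + j**2 + v*(9 + v*j**2))
(49 + H(8, 5))*A = (49 + (-5 + 5**2 + 9*8 + 5**2*8**2))*20 = (49 + (-5 + 25 + 72 + 25*64))*20 = (49 + (-5 + 25 + 72 + 1600))*20 = (49 + 1692)*20 = 1741*20 = 34820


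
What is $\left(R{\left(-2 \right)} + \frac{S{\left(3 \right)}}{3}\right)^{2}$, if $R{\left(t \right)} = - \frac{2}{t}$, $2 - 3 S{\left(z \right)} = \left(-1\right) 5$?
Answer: $\frac{256}{81} \approx 3.1605$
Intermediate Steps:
$S{\left(z \right)} = \frac{7}{3}$ ($S{\left(z \right)} = \frac{2}{3} - \frac{\left(-1\right) 5}{3} = \frac{2}{3} - - \frac{5}{3} = \frac{2}{3} + \frac{5}{3} = \frac{7}{3}$)
$\left(R{\left(-2 \right)} + \frac{S{\left(3 \right)}}{3}\right)^{2} = \left(- \frac{2}{-2} + \frac{7}{3 \cdot 3}\right)^{2} = \left(\left(-2\right) \left(- \frac{1}{2}\right) + \frac{7}{3} \cdot \frac{1}{3}\right)^{2} = \left(1 + \frac{7}{9}\right)^{2} = \left(\frac{16}{9}\right)^{2} = \frac{256}{81}$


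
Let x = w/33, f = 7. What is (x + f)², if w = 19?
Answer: 62500/1089 ≈ 57.392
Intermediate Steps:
x = 19/33 ≈ 0.57576
(x + f)² = (19/33 + 7)² = (250/33)² = 62500/1089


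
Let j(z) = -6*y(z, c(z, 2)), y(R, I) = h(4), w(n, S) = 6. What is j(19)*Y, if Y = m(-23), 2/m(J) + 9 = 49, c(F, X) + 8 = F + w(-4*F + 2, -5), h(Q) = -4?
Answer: 6/5 ≈ 1.2000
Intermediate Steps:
c(F, X) = -2 + F (c(F, X) = -8 + (F + 6) = -8 + (6 + F) = -2 + F)
y(R, I) = -4
m(J) = 1/20 (m(J) = 2/(-9 + 49) = 2/40 = 2*(1/40) = 1/20)
j(z) = 24 (j(z) = -6*(-4) = 24)
Y = 1/20 ≈ 0.050000
j(19)*Y = 24*(1/20) = 6/5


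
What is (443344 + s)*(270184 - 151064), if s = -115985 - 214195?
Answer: 13480095680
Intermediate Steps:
s = -330180
(443344 + s)*(270184 - 151064) = (443344 - 330180)*(270184 - 151064) = 113164*119120 = 13480095680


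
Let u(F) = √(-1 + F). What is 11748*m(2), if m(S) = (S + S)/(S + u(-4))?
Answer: 31328/3 - 15664*I*√5/3 ≈ 10443.0 - 11675.0*I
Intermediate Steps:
m(S) = 2*S/(S + I*√5) (m(S) = (S + S)/(S + √(-1 - 4)) = (2*S)/(S + √(-5)) = (2*S)/(S + I*√5) = 2*S/(S + I*√5))
11748*m(2) = 11748*(2*2/(2 + I*√5)) = 11748*(4/(2 + I*√5)) = 46992/(2 + I*√5)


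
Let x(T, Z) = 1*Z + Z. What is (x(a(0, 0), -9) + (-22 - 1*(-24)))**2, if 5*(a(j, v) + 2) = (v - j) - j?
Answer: 256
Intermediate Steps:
a(j, v) = -2 - 2*j/5 + v/5 (a(j, v) = -2 + ((v - j) - j)/5 = -2 + (v - 2*j)/5 = -2 + (-2*j/5 + v/5) = -2 - 2*j/5 + v/5)
x(T, Z) = 2*Z (x(T, Z) = Z + Z = 2*Z)
(x(a(0, 0), -9) + (-22 - 1*(-24)))**2 = (2*(-9) + (-22 - 1*(-24)))**2 = (-18 + (-22 + 24))**2 = (-18 + 2)**2 = (-16)**2 = 256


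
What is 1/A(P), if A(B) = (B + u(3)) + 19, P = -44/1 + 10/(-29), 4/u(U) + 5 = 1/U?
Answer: -203/5319 ≈ -0.038165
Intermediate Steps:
u(U) = 4/(-5 + 1/U)
P = -1286/29 (P = -44*1 + 10*(-1/29) = -44 - 10/29 = -1286/29 ≈ -44.345)
A(B) = 127/7 + B (A(B) = (B - 4*3/(-1 + 5*3)) + 19 = (B - 4*3/(-1 + 15)) + 19 = (B - 4*3/14) + 19 = (B - 4*3*1/14) + 19 = (B - 6/7) + 19 = (-6/7 + B) + 19 = 127/7 + B)
1/A(P) = 1/(127/7 - 1286/29) = 1/(-5319/203) = -203/5319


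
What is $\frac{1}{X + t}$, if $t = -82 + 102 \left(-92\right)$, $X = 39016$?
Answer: $\frac{1}{29550} \approx 3.3841 \cdot 10^{-5}$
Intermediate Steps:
$t = -9466$ ($t = -82 - 9384 = -9466$)
$\frac{1}{X + t} = \frac{1}{39016 - 9466} = \frac{1}{29550}$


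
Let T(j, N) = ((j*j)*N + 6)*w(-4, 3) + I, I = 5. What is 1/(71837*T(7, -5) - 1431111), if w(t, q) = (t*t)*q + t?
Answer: -1/756509818 ≈ -1.3219e-9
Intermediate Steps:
w(t, q) = t + q*t² (w(t, q) = t²*q + t = q*t² + t = t + q*t²)
T(j, N) = 269 + 44*N*j² (T(j, N) = ((j*j)*N + 6)*(-4*(1 + 3*(-4))) + 5 = (j²*N + 6)*(-4*(1 - 12)) + 5 = (N*j² + 6)*(-4*(-11)) + 5 = (6 + N*j²)*44 + 5 = (264 + 44*N*j²) + 5 = 269 + 44*N*j²)
1/(71837*T(7, -5) - 1431111) = 1/(71837*(269 + 44*(-5)*7²) - 1431111) = 1/(71837*(269 + 44*(-5)*49) - 1431111) = 1/(71837*(269 - 10780) - 1431111) = 1/(71837*(-10511) - 1431111) = 1/(-755078707 - 1431111) = 1/(-756509818) = -1/756509818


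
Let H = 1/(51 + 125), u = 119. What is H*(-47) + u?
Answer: 20897/176 ≈ 118.73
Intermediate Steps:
H = 1/176 ≈ 0.0056818
H*(-47) + u = (1/176)*(-47) + 119 = -47/176 + 119 = 20897/176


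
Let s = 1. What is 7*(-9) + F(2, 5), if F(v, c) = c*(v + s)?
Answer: -48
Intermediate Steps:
F(v, c) = c*(1 + v) (F(v, c) = c*(v + 1) = c*(1 + v))
7*(-9) + F(2, 5) = 7*(-9) + 5*(1 + 2) = -63 + 5*3 = -63 + 15 = -48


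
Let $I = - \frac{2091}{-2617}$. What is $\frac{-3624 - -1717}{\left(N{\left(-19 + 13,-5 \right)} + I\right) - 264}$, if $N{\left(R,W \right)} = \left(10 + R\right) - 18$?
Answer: $\frac{4990619}{725435} \approx 6.8795$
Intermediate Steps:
$I = \frac{2091}{2617}$ ($I = \left(-2091\right) \left(- \frac{1}{2617}\right) = \frac{2091}{2617} \approx 0.79901$)
$N{\left(R,W \right)} = -8 + R$
$\frac{-3624 - -1717}{\left(N{\left(-19 + 13,-5 \right)} + I\right) - 264} = \frac{-3624 - -1717}{\left(\left(-8 + \left(-19 + 13\right)\right) + \frac{2091}{2617}\right) - 264} = \frac{-3624 + 1717}{\left(\left(-8 - 6\right) + \frac{2091}{2617}\right) - 264} = - \frac{1907}{\left(-14 + \frac{2091}{2617}\right) - 264} = - \frac{1907}{- \frac{34547}{2617} - 264} = - \frac{1907}{- \frac{725435}{2617}} = \left(-1907\right) \left(- \frac{2617}{725435}\right) = \frac{4990619}{725435}$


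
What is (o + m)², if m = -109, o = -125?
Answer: 54756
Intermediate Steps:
(o + m)² = (-125 - 109)² = (-234)² = 54756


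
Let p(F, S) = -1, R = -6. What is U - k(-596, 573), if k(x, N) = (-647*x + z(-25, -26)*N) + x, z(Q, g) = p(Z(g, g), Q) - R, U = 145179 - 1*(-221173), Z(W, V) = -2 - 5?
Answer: -21529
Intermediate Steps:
Z(W, V) = -7
U = 366352 (U = 145179 + 221173 = 366352)
z(Q, g) = 5 (z(Q, g) = -1 - 1*(-6) = -1 + 6 = 5)
k(x, N) = -646*x + 5*N (k(x, N) = (-647*x + 5*N) + x = -646*x + 5*N)
U - k(-596, 573) = 366352 - (-646*(-596) + 5*573) = 366352 - (385016 + 2865) = 366352 - 1*387881 = 366352 - 387881 = -21529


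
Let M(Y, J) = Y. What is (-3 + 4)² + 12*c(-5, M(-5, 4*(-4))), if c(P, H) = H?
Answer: -59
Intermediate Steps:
(-3 + 4)² + 12*c(-5, M(-5, 4*(-4))) = (-3 + 4)² + 12*(-5) = 1² - 60 = 1 - 60 = -59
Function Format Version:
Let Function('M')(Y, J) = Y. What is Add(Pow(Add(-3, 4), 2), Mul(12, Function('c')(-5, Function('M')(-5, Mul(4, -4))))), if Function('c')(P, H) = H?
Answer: -59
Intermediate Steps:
Add(Pow(Add(-3, 4), 2), Mul(12, Function('c')(-5, Function('M')(-5, Mul(4, -4))))) = Add(Pow(Add(-3, 4), 2), Mul(12, -5)) = Add(Pow(1, 2), -60) = Add(1, -60) = -59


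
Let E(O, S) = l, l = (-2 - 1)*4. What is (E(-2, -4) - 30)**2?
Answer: 1764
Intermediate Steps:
l = -12 (l = -3*4 = -12)
E(O, S) = -12
(E(-2, -4) - 30)**2 = (-12 - 30)**2 = (-42)**2 = 1764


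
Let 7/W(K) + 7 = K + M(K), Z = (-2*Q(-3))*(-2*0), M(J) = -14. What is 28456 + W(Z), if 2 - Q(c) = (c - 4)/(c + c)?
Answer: 85367/3 ≈ 28456.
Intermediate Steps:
Q(c) = 2 - (-4 + c)/(2*c) (Q(c) = 2 - (c - 4)/(c + c) = 2 - (-4 + c)/(2*c))
Z = 0 (Z = (-2*(3/2 + 2/(-3)))*(-2*0) = -2*(3/2 + 2*(-⅓))*0 = -2*(3/2 - ⅔)*0 = -2*⅚*0 = -5/3*0 = 0)
W(K) = 7/(-21 + K) (W(K) = 7/(-7 + (K - 14)) = 7/(-7 + (-14 + K)) = 7/(-21 + K))
28456 + W(Z) = 28456 + 7/(-21 + 0) = 28456 + 7/(-21) = 28456 + 7*(-1/21) = 28456 - ⅓ = 85367/3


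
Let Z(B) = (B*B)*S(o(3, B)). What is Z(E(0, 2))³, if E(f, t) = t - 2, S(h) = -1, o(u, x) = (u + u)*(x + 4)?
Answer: 0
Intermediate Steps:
o(u, x) = 2*u*(4 + x) (o(u, x) = (2*u)*(4 + x) = 2*u*(4 + x))
E(f, t) = -2 + t
Z(B) = -B² (Z(B) = (B*B)*(-1) = B²*(-1) = -B²)
Z(E(0, 2))³ = (-(-2 + 2)²)³ = (-1*0²)³ = (-1*0)³ = 0³ = 0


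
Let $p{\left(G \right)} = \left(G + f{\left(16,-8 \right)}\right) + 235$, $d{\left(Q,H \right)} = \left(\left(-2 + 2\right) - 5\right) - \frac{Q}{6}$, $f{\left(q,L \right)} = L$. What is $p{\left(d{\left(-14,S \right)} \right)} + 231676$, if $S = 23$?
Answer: $\frac{695701}{3} \approx 2.319 \cdot 10^{5}$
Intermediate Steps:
$d{\left(Q,H \right)} = -5 - \frac{Q}{6}$ ($d{\left(Q,H \right)} = \left(0 - 5\right) - \frac{Q}{6} = -5 - \frac{Q}{6}$)
$p{\left(G \right)} = 227 + G$ ($p{\left(G \right)} = \left(G - 8\right) + 235 = \left(-8 + G\right) + 235 = 227 + G$)
$p{\left(d{\left(-14,S \right)} \right)} + 231676 = \left(227 - \frac{8}{3}\right) + 231676 = \frac{673}{3} + 231676 = \frac{695701}{3}$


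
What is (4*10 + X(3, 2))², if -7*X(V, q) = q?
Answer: 77284/49 ≈ 1577.2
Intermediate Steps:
X(V, q) = -q/7
(4*10 + X(3, 2))² = (4*10 - ⅐*2)² = (40 - 2/7)² = (278/7)² = 77284/49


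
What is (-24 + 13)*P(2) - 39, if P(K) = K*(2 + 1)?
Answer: -105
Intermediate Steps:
P(K) = 3*K (P(K) = K*3 = 3*K)
(-24 + 13)*P(2) - 39 = (-24 + 13)*(3*2) - 39 = -11*6 - 39 = -66 - 39 = -105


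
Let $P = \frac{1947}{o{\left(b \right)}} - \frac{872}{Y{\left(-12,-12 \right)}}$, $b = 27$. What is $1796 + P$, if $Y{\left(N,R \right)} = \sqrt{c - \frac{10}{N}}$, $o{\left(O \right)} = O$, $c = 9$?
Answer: $\frac{16813}{9} - \frac{872 \sqrt{354}}{59} \approx 1590.0$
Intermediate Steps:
$Y{\left(N,R \right)} = \sqrt{9 - \frac{10}{N}}$
$P = \frac{649}{9} - \frac{872 \sqrt{354}}{59}$ ($P = \frac{1947}{27} - \frac{872}{\sqrt{9 - \frac{10}{-12}}} = 1947 \cdot \frac{1}{27} - \frac{872}{\sqrt{9 - - \frac{5}{6}}} = \frac{649}{9} - \frac{872}{\sqrt{9 + \frac{5}{6}}} = \frac{649}{9} - \frac{872}{\sqrt{\frac{59}{6}}} = \frac{649}{9} - \frac{872}{\frac{1}{6} \sqrt{354}} = \frac{649}{9} - 872 \frac{\sqrt{354}}{59} = \frac{649}{9} - \frac{872 \sqrt{354}}{59} \approx -205.97$)
$1796 + P = 1796 + \left(\frac{649}{9} - \frac{872 \sqrt{354}}{59}\right) = \frac{16813}{9} - \frac{872 \sqrt{354}}{59}$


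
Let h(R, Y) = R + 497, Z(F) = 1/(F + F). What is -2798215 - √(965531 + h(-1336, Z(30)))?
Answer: -2798215 - 6*√26797 ≈ -2.7992e+6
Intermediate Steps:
Z(F) = 1/(2*F)
h(R, Y) = 497 + R
-2798215 - √(965531 + h(-1336, Z(30))) = -2798215 - √(965531 + (497 - 1336)) = -2798215 - √(965531 - 839) = -2798215 - √964692 = -2798215 - 6*√26797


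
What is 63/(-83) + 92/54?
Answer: 2117/2241 ≈ 0.94467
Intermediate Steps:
63/(-83) + 92/54 = 63*(-1/83) + 92*(1/54) = -63/83 + 46/27 = 2117/2241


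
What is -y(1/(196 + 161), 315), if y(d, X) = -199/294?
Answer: 199/294 ≈ 0.67687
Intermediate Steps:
y(d, X) = -199/294 (y(d, X) = -199*1/294 = -199/294)
-y(1/(196 + 161), 315) = -1*(-199/294) = 199/294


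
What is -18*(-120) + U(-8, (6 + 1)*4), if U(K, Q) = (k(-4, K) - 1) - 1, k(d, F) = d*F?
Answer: 2190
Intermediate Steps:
k(d, F) = F*d
U(K, Q) = -2 - 4*K (U(K, Q) = (K*(-4) - 1) - 1 = (-4*K - 1) - 1 = (-1 - 4*K) - 1 = -2 - 4*K)
-18*(-120) + U(-8, (6 + 1)*4) = -18*(-120) + (-2 - 4*(-8)) = 2160 + (-2 + 32) = 2160 + 30 = 2190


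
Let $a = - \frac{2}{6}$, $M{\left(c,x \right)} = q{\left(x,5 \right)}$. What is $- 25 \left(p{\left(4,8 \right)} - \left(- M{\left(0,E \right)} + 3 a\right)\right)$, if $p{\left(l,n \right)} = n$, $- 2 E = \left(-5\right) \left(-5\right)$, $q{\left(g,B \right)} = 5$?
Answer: $-350$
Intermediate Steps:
$E = - \frac{25}{2}$ ($E = - \frac{\left(-5\right) \left(-5\right)}{2} = \left(- \frac{1}{2}\right) 25 = - \frac{25}{2} \approx -12.5$)
$M{\left(c,x \right)} = 5$
$a = - \frac{1}{3}$ ($a = \left(-2\right) \frac{1}{6} = - \frac{1}{3} \approx -0.33333$)
$- 25 \left(p{\left(4,8 \right)} - \left(- M{\left(0,E \right)} + 3 a\right)\right) = - 25 \left(8 + \left(5 - -1\right)\right) = - 25 \left(8 + \left(5 + 1\right)\right) = - 25 \left(8 + 6\right) = \left(-25\right) 14 = -350$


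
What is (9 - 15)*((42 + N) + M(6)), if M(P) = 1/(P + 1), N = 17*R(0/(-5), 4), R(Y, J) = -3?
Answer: 372/7 ≈ 53.143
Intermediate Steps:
N = -51 (N = 17*(-3) = -51)
M(P) = 1/(1 + P)
(9 - 15)*((42 + N) + M(6)) = (9 - 15)*((42 - 51) + 1/(1 + 6)) = -6*(-9 + 1/7) = -6*(-62/7) = 372/7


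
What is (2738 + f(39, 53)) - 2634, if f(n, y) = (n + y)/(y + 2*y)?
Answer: 16628/159 ≈ 104.58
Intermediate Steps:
f(n, y) = (n + y)/(3*y) (f(n, y) = (n + y)/((3*y)) = (n + y)*(1/(3*y)) = (n + y)/(3*y))
(2738 + f(39, 53)) - 2634 = (2738 + (⅓)*(39 + 53)/53) - 2634 = (2738 + (⅓)*(1/53)*92) - 2634 = (2738 + 92/159) - 2634 = 435434/159 - 2634 = 16628/159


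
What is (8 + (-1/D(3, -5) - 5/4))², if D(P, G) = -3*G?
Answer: 160801/3600 ≈ 44.667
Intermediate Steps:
D(P, G) = -3*G
(8 + (-1/D(3, -5) - 5/4))² = (8 + (-1/((-3*(-5))) - 5/4))² = (8 + (-1/15 - 5*¼))² = (8 + (-1*1/15 - 5/4))² = (8 + (-1/15 - 5/4))² = (8 - 79/60)² = (401/60)² = 160801/3600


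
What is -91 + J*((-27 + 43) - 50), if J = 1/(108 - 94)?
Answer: -654/7 ≈ -93.429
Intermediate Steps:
J = 1/14 ≈ 0.071429
-91 + J*((-27 + 43) - 50) = -91 + ((-27 + 43) - 50)/14 = -91 + (16 - 50)/14 = -91 + (1/14)*(-34) = -91 - 17/7 = -654/7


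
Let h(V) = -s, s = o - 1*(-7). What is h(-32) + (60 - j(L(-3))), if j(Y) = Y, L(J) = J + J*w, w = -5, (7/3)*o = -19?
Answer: 344/7 ≈ 49.143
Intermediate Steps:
o = -57/7 (o = (3/7)*(-19) = -57/7 ≈ -8.1429)
s = -8/7 (s = -57/7 - 1*(-7) = -57/7 + 7 = -8/7 ≈ -1.1429)
L(J) = -4*J (L(J) = J + J*(-5) = J - 5*J = -4*J)
h(V) = 8/7 (h(V) = -1*(-8/7) = 8/7)
h(-32) + (60 - j(L(-3))) = 8/7 + (60 - (-4)*(-3)) = 8/7 + (60 - 1*12) = 8/7 + (60 - 12) = 8/7 + 48 = 344/7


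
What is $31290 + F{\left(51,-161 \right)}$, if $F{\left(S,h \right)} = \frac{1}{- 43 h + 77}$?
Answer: $\frac{219030001}{7000} \approx 31290.0$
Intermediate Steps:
$F{\left(S,h \right)} = \frac{1}{77 - 43 h}$
$31290 + F{\left(51,-161 \right)} = 31290 - \frac{1}{-77 + 43 \left(-161\right)} = 31290 - \frac{1}{-77 - 6923} = 31290 - \frac{1}{-7000} = 31290 - - \frac{1}{7000} = 31290 + \frac{1}{7000} = \frac{219030001}{7000}$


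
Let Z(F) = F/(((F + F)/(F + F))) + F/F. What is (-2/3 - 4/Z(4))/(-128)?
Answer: 11/960 ≈ 0.011458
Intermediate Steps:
Z(F) = 1 + F (Z(F) = F/(((2*F)/((2*F)))) + 1 = F/(((2*F)*(1/(2*F)))) + 1 = F/1 + 1 = F*1 + 1 = F + 1 = 1 + F)
(-2/3 - 4/Z(4))/(-128) = (-2/3 - 4/(1 + 4))/(-128) = (-2*⅓ - 4/5)*(-1/128) = (-⅔ - 4*⅕)*(-1/128) = (-⅔ - ⅘)*(-1/128) = -22/15*(-1/128) = 11/960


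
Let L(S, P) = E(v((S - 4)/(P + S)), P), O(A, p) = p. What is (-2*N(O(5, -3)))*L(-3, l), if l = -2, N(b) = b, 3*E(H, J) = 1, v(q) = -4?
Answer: 2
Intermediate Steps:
E(H, J) = ⅓ (E(H, J) = (⅓)*1 = ⅓)
L(S, P) = ⅓
(-2*N(O(5, -3)))*L(-3, l) = -2*(-3)*(⅓) = 6*(⅓) = 2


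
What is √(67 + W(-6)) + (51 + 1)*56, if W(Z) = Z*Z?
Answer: 2912 + √103 ≈ 2922.1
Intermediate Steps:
W(Z) = Z²
√(67 + W(-6)) + (51 + 1)*56 = √(67 + (-6)²) + (51 + 1)*56 = √(67 + 36) + 52*56 = √103 + 2912 = 2912 + √103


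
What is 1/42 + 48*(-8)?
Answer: -16127/42 ≈ -383.98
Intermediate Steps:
1/42 + 48*(-8) = 1/42 - 384 = -16127/42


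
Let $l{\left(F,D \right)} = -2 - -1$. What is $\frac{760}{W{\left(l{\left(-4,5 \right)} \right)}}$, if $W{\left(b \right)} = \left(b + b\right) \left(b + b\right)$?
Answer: $190$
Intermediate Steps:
$l{\left(F,D \right)} = -1$ ($l{\left(F,D \right)} = -2 + 1 = -1$)
$W{\left(b \right)} = 4 b^{2}$ ($W{\left(b \right)} = 2 b 2 b = 4 b^{2}$)
$\frac{760}{W{\left(l{\left(-4,5 \right)} \right)}} = \frac{760}{4 \left(-1\right)^{2}} = \frac{760}{4 \cdot 1} = \frac{760}{4} = 760 \cdot \frac{1}{4} = 190$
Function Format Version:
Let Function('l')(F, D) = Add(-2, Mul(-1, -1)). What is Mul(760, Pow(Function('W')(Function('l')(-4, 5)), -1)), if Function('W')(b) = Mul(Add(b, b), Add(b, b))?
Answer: 190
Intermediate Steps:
Function('l')(F, D) = -1 (Function('l')(F, D) = Add(-2, 1) = -1)
Function('W')(b) = Mul(4, Pow(b, 2)) (Function('W')(b) = Mul(Mul(2, b), Mul(2, b)) = Mul(4, Pow(b, 2)))
Mul(760, Pow(Function('W')(Function('l')(-4, 5)), -1)) = Mul(760, Pow(Mul(4, Pow(-1, 2)), -1)) = Mul(760, Pow(Mul(4, 1), -1)) = Mul(760, Pow(4, -1)) = Mul(760, Rational(1, 4)) = 190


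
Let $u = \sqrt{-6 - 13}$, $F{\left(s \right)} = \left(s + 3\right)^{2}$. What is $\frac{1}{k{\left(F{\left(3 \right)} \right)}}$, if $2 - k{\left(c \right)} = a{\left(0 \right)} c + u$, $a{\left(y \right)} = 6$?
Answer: $\frac{i}{\sqrt{19} - 214 i} \approx -0.004671 + 9.5141 \cdot 10^{-5} i$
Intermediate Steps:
$F{\left(s \right)} = \left(3 + s\right)^{2}$
$u = i \sqrt{19}$ ($u = \sqrt{-19} = i \sqrt{19} \approx 4.3589 i$)
$k{\left(c \right)} = 2 - 6 c - i \sqrt{19}$ ($k{\left(c \right)} = 2 - \left(6 c + i \sqrt{19}\right) = 2 - 6 c - i \sqrt{19}$)
$\frac{1}{k{\left(F{\left(3 \right)} \right)}} = \frac{1}{2 - 6 \left(3 + 3\right)^{2} - i \sqrt{19}} = \frac{1}{2 - 6 \cdot 6^{2} - i \sqrt{19}} = \frac{1}{2 - 216 - i \sqrt{19}} = \frac{1}{-214 - i \sqrt{19}}$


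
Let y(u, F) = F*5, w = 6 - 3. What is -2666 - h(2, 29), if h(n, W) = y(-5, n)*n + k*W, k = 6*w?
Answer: -3208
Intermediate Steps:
w = 3
k = 18 (k = 6*3 = 18)
y(u, F) = 5*F
h(n, W) = 5*n² + 18*W (h(n, W) = (5*n)*n + 18*W = 5*n² + 18*W)
-2666 - h(2, 29) = -2666 - (5*2² + 18*29) = -2666 - (5*4 + 522) = -2666 - (20 + 522) = -2666 - 1*542 = -2666 - 542 = -3208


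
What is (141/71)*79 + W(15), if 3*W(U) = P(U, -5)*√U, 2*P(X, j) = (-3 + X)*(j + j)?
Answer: 11139/71 - 20*√15 ≈ 79.428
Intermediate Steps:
P(X, j) = j*(-3 + X) (P(X, j) = ((-3 + X)*(j + j))/2 = ((-3 + X)*(2*j))/2 = (2*j*(-3 + X))/2 = j*(-3 + X))
W(U) = √U*(15 - 5*U)/3 (W(U) = ((-5*(-3 + U))*√U)/3 = ((15 - 5*U)*√U)/3 = (√U*(15 - 5*U))/3 = √U*(15 - 5*U)/3)
(141/71)*79 + W(15) = (141/71)*79 + 5*√15*(3 - 1*15)/3 = (141*(1/71))*79 + 5*√15*(3 - 15)/3 = (141/71)*79 + (5/3)*√15*(-12) = 11139/71 - 20*√15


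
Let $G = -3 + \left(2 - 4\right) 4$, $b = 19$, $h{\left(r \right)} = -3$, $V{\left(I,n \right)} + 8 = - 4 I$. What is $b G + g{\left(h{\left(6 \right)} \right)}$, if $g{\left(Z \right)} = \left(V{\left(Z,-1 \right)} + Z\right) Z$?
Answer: $-212$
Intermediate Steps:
$V{\left(I,n \right)} = -8 - 4 I$
$g{\left(Z \right)} = Z \left(-8 - 3 Z\right)$ ($g{\left(Z \right)} = \left(\left(-8 - 4 Z\right) + Z\right) Z = \left(-8 - 3 Z\right) Z = Z \left(-8 - 3 Z\right)$)
$G = -11$ ($G = -3 - 8 = -11$)
$b G + g{\left(h{\left(6 \right)} \right)} = 19 \left(-11\right) - - 3 \left(8 + 3 \left(-3\right)\right) = -209 - - 3 \left(8 - 9\right) = -209 - \left(-3\right) \left(-1\right) = -209 - 3 = -212$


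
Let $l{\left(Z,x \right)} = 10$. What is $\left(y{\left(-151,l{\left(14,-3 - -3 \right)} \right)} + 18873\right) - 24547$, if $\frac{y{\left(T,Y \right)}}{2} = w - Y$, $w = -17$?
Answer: $-5728$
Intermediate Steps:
$y{\left(T,Y \right)} = -34 - 2 Y$ ($y{\left(T,Y \right)} = 2 \left(-17 - Y\right) = -34 - 2 Y$)
$\left(y{\left(-151,l{\left(14,-3 - -3 \right)} \right)} + 18873\right) - 24547 = \left(\left(-34 - 20\right) + 18873\right) - 24547 = \left(-54 + 18873\right) - 24547 = 18819 - 24547 = -5728$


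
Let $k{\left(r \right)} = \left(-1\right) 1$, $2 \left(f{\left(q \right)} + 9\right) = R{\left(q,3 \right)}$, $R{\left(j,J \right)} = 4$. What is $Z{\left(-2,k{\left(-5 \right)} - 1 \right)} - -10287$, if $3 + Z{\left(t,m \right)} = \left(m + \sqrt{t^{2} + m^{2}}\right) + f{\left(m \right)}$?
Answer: $10275 + 2 \sqrt{2} \approx 10278.0$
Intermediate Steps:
$f{\left(q \right)} = -7$ ($f{\left(q \right)} = -9 + \frac{1}{2} \cdot 4 = -9 + 2 = -7$)
$k{\left(r \right)} = -1$
$Z{\left(t,m \right)} = -10 + m + \sqrt{m^{2} + t^{2}}$ ($Z{\left(t,m \right)} = -3 - \left(7 - m - \sqrt{t^{2} + m^{2}}\right) = -3 - \left(7 - m - \sqrt{m^{2} + t^{2}}\right) = -3 + \left(-7 + m + \sqrt{m^{2} + t^{2}}\right) = -10 + m + \sqrt{m^{2} + t^{2}}$)
$Z{\left(-2,k{\left(-5 \right)} - 1 \right)} - -10287 = \left(-10 - 2 + \sqrt{\left(-1 - 1\right)^{2} + \left(-2\right)^{2}}\right) - -10287 = \left(-10 - 2 + \sqrt{\left(-2\right)^{2} + 4}\right) + 10287 = \left(-10 - 2 + \sqrt{4 + 4}\right) + 10287 = \left(-10 - 2 + \sqrt{8}\right) + 10287 = \left(-10 - 2 + 2 \sqrt{2}\right) + 10287 = \left(-12 + 2 \sqrt{2}\right) + 10287 = 10275 + 2 \sqrt{2}$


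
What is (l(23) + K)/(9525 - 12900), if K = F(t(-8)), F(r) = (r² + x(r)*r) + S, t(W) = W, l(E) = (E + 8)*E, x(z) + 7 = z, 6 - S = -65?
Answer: -968/3375 ≈ -0.28681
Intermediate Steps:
S = 71 (S = 6 - 1*(-65) = 6 + 65 = 71)
x(z) = -7 + z
l(E) = E*(8 + E) (l(E) = (8 + E)*E = E*(8 + E))
F(r) = 71 + r² + r*(-7 + r) (F(r) = (r² + (-7 + r)*r) + 71 = (r² + r*(-7 + r)) + 71 = 71 + r² + r*(-7 + r))
K = 255 (K = 71 + (-8)² - 8*(-7 - 8) = 71 + 64 - 8*(-15) = 71 + 64 + 120 = 255)
(l(23) + K)/(9525 - 12900) = (23*(8 + 23) + 255)/(9525 - 12900) = (23*31 + 255)/(-3375) = (713 + 255)*(-1/3375) = 968*(-1/3375) = -968/3375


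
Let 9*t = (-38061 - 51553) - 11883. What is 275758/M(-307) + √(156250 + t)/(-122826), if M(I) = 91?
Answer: 39394/13 - √1304753/368478 ≈ 3030.3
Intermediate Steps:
t = -101497/9 (t = ((-38061 - 51553) - 11883)/9 = (-89614 - 11883)/9 = (⅑)*(-101497) = -101497/9 ≈ -11277.)
275758/M(-307) + √(156250 + t)/(-122826) = 275758/91 + √(156250 - 101497/9)/(-122826) = 275758*(1/91) + √(1304753/9)*(-1/122826) = 39394/13 + (√1304753/3)*(-1/122826) = 39394/13 - √1304753/368478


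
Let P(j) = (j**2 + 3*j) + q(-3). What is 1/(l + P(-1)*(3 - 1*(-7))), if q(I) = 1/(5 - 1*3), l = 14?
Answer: -1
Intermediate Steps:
q(I) = 1/2 (q(I) = 1/(5 - 3) = 1/2)
P(j) = 1/2 + j**2 + 3*j (P(j) = (j**2 + 3*j) + 1/2 = 1/2 + j**2 + 3*j)
1/(l + P(-1)*(3 - 1*(-7))) = 1/(14 + (1/2 + (-1)**2 + 3*(-1))*(3 - 1*(-7))) = 1/(14 + (1/2 + 1 - 3)*(3 + 7)) = 1/(14 - 3/2*10) = 1/(14 - 15) = 1/(-1) = -1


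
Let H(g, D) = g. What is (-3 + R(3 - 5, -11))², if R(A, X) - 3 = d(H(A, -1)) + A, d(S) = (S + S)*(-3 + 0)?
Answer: 100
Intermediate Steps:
d(S) = -6*S (d(S) = (2*S)*(-3) = -6*S)
R(A, X) = 3 - 5*A (R(A, X) = 3 + (-6*A + A) = 3 - 5*A)
(-3 + R(3 - 5, -11))² = (-3 + (3 - 5*(3 - 5)))² = (-3 + (3 - 5*(-2)))² = (-3 + (3 + 10))² = (-3 + 13)² = 10² = 100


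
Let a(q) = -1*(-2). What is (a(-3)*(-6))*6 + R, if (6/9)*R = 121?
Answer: 219/2 ≈ 109.50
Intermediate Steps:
a(q) = 2
R = 363/2 (R = (3/2)*121 = 363/2 ≈ 181.50)
(a(-3)*(-6))*6 + R = (2*(-6))*6 + 363/2 = -12*6 + 363/2 = -72 + 363/2 = 219/2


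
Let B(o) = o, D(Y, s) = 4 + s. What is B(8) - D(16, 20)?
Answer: -16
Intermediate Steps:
B(8) - D(16, 20) = 8 - (4 + 20) = 8 - 1*24 = 8 - 24 = -16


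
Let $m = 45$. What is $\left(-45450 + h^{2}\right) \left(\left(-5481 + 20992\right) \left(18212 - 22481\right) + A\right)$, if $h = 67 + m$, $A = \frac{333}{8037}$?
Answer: $\frac{1945774487052100}{893} \approx 2.1789 \cdot 10^{12}$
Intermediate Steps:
$A = \frac{37}{893}$ ($A = 333 \cdot \frac{1}{8037} = \frac{37}{893} \approx 0.041433$)
$h = 112$ ($h = 67 + 45 = 112$)
$\left(-45450 + h^{2}\right) \left(\left(-5481 + 20992\right) \left(18212 - 22481\right) + A\right) = \left(-45450 + 112^{2}\right) \left(\left(-5481 + 20992\right) \left(18212 - 22481\right) + \frac{37}{893}\right) = \left(-45450 + 12544\right) \left(15511 \left(-4269\right) + \frac{37}{893}\right) = - 32906 \left(-66216459 + \frac{37}{893}\right) = \left(-32906\right) \left(- \frac{59131297850}{893}\right) = \frac{1945774487052100}{893}$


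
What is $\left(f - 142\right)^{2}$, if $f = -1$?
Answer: $20449$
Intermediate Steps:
$\left(f - 142\right)^{2} = \left(-1 - 142\right)^{2} = \left(-143\right)^{2} = 20449$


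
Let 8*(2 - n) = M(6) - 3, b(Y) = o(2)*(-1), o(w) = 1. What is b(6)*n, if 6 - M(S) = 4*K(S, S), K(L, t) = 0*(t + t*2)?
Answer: -13/8 ≈ -1.6250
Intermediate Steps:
K(L, t) = 0 (K(L, t) = 0*(t + 2*t) = 0*(3*t) = 0)
b(Y) = -1 (b(Y) = 1*(-1) = -1)
M(S) = 6 (M(S) = 6 - 4*0 = 6 - 1*0 = 6 + 0 = 6)
n = 13/8 (n = 2 - (6 - 3)/8 = 2 - ⅛*3 = 2 - 3/8 = 13/8 ≈ 1.6250)
b(6)*n = -1*13/8 = -13/8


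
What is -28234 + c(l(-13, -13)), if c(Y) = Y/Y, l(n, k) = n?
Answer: -28233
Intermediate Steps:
c(Y) = 1
-28234 + c(l(-13, -13)) = -28234 + 1 = -28233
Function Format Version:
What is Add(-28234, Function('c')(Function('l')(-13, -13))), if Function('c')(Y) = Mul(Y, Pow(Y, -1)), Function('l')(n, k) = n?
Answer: -28233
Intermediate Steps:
Function('c')(Y) = 1
Add(-28234, Function('c')(Function('l')(-13, -13))) = Add(-28234, 1) = -28233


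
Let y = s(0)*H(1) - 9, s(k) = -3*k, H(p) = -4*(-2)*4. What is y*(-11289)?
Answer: 101601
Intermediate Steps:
H(p) = 32 (H(p) = 8*4 = 32)
y = -9 (y = -3*0*32 - 9 = 0*32 - 9 = 0 - 9 = -9)
y*(-11289) = -9*(-11289) = 101601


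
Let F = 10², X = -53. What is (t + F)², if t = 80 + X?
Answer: 16129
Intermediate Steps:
F = 100
t = 27 (t = 80 - 53 = 27)
(t + F)² = (27 + 100)² = 127² = 16129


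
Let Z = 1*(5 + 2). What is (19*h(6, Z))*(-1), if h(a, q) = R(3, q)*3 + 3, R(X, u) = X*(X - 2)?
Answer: -228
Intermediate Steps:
R(X, u) = X*(-2 + X)
Z = 7 (Z = 1*7 = 7)
h(a, q) = 12 (h(a, q) = (3*(-2 + 3))*3 + 3 = (3*1)*3 + 3 = 3*3 + 3 = 9 + 3 = 12)
(19*h(6, Z))*(-1) = (19*12)*(-1) = 228*(-1) = -228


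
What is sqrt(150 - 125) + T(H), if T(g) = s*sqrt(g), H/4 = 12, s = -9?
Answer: 5 - 36*sqrt(3) ≈ -57.354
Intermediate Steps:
H = 48 (H = 4*12 = 48)
T(g) = -9*sqrt(g)
sqrt(150 - 125) + T(H) = sqrt(150 - 125) - 36*sqrt(3) = sqrt(25) - 36*sqrt(3) = 5 - 36*sqrt(3)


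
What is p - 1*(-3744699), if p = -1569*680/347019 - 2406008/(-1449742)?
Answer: 313985415033336169/83848003183 ≈ 3.7447e+6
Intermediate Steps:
p = -118638040748/83848003183 (p = -1066920*1/347019 - 2406008*(-1/1449742) = -355640/115673 + 1203004/724871 = -118638040748/83848003183 ≈ -1.4149)
p - 1*(-3744699) = -118638040748/83848003183 - 1*(-3744699) = -118638040748/83848003183 + 3744699 = 313985415033336169/83848003183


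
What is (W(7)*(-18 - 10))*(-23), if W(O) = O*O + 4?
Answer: 34132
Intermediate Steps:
W(O) = 4 + O² (W(O) = O² + 4 = 4 + O²)
(W(7)*(-18 - 10))*(-23) = ((4 + 7²)*(-18 - 10))*(-23) = ((4 + 49)*(-28))*(-23) = (53*(-28))*(-23) = -1484*(-23) = 34132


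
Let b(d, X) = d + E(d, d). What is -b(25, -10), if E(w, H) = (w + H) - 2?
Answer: -73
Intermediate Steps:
E(w, H) = -2 + H + w (E(w, H) = (H + w) - 2 = -2 + H + w)
b(d, X) = -2 + 3*d (b(d, X) = d + (-2 + d + d) = d + (-2 + 2*d) = -2 + 3*d)
-b(25, -10) = -(-2 + 3*25) = -(-2 + 75) = -1*73 = -73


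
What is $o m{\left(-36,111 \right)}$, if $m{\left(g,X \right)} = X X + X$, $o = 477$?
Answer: $5930064$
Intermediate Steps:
$m{\left(g,X \right)} = X + X^{2}$ ($m{\left(g,X \right)} = X^{2} + X = X + X^{2}$)
$o m{\left(-36,111 \right)} = 477 \cdot 111 \left(1 + 111\right) = 477 \cdot 111 \cdot 112 = 477 \cdot 12432 = 5930064$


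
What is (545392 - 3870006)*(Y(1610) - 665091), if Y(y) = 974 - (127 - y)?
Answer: 2203002273276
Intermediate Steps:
Y(y) = 847 + y (Y(y) = 974 + (-127 + y) = 847 + y)
(545392 - 3870006)*(Y(1610) - 665091) = (545392 - 3870006)*((847 + 1610) - 665091) = -3324614*(2457 - 665091) = -3324614*(-662634) = 2203002273276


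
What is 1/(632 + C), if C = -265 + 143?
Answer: 1/510 ≈ 0.0019608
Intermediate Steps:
C = -122
1/(632 + C) = 1/(632 - 122) = 1/510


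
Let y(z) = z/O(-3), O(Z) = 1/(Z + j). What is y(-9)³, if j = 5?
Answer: -5832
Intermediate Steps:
O(Z) = 1/(5 + Z) (O(Z) = 1/(Z + 5) = 1/(5 + Z))
y(z) = 2*z (y(z) = z/(1/(5 - 3)) = z/(1/2) = z/(½) = z*2 = 2*z)
y(-9)³ = (2*(-9))³ = (-18)³ = -5832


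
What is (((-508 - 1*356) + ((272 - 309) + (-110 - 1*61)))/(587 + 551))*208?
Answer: -111488/569 ≈ -195.94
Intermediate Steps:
(((-508 - 1*356) + ((272 - 309) + (-110 - 1*61)))/(587 + 551))*208 = (((-508 - 356) + (-37 + (-110 - 61)))/1138)*208 = ((-864 + (-37 - 171))*(1/1138))*208 = ((-864 - 208)*(1/1138))*208 = -1072*1/1138*208 = -536/569*208 = -111488/569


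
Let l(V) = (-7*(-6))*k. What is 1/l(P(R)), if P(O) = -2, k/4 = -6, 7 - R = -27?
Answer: -1/1008 ≈ -0.00099206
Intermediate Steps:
R = 34 (R = 7 - 1*(-27) = 7 + 27 = 34)
k = -24 (k = 4*(-6) = -24)
l(V) = -1008 (l(V) = -7*(-6)*(-24) = 42*(-24) = -1008)
1/l(P(R)) = 1/(-1008) = -1/1008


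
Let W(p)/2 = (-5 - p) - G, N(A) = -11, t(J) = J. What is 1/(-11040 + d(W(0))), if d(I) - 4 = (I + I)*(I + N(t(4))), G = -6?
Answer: -1/11072 ≈ -9.0318e-5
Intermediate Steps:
W(p) = 2 - 2*p (W(p) = 2*((-5 - p) - 1*(-6)) = 2*((-5 - p) + 6) = 2*(1 - p) = 2 - 2*p)
d(I) = 4 + 2*I*(-11 + I) (d(I) = 4 + (I + I)*(I - 11) = 4 + (2*I)*(-11 + I) = 4 + 2*I*(-11 + I))
1/(-11040 + d(W(0))) = 1/(-11040 + (4 - 22*(2 - 2*0) + 2*(2 - 2*0)²)) = 1/(-11040 + (4 - 22*(2 + 0) + 2*(2 + 0)²)) = 1/(-11040 + (4 - 22*2 + 2*2²)) = 1/(-11040 + (4 - 44 + 2*4)) = 1/(-11040 + (4 - 44 + 8)) = 1/(-11040 - 32) = 1/(-11072) = -1/11072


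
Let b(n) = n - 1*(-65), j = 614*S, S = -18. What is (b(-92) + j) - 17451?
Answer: -28530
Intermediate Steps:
j = -11052 (j = 614*(-18) = -11052)
b(n) = 65 + n (b(n) = n + 65 = 65 + n)
(b(-92) + j) - 17451 = ((65 - 92) - 11052) - 17451 = (-27 - 11052) - 17451 = -11079 - 17451 = -28530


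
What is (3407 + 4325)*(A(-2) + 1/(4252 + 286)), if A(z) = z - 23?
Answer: -438593834/2269 ≈ -1.9330e+5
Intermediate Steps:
A(z) = -23 + z
(3407 + 4325)*(A(-2) + 1/(4252 + 286)) = (3407 + 4325)*((-23 - 2) + 1/(4252 + 286)) = 7732*(-25 + 1/4538) = 7732*(-113449/4538) = -438593834/2269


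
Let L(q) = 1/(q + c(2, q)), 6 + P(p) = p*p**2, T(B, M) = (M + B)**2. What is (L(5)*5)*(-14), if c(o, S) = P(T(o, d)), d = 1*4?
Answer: -2/1333 ≈ -0.0015004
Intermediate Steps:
d = 4
T(B, M) = (B + M)**2
P(p) = -6 + p**3 (P(p) = -6 + p*p**2 = -6 + p**3)
c(o, S) = -6 + (4 + o)**6 (c(o, S) = -6 + ((o + 4)**2)**3 = -6 + ((4 + o)**2)**3 = -6 + (4 + o)**6)
L(q) = 1/(46650 + q) (L(q) = 1/(q + (-6 + (4 + 2)**6)) = 1/(q + (-6 + 6**6)) = 1/(q + (-6 + 46656)) = 1/(q + 46650) = 1/(46650 + q))
(L(5)*5)*(-14) = (5/(46650 + 5))*(-14) = (5/46655)*(-14) = ((1/46655)*5)*(-14) = (1/9331)*(-14) = -2/1333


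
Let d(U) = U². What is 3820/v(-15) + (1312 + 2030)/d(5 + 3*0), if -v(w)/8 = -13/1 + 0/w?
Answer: 110767/650 ≈ 170.41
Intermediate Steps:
v(w) = 104 (v(w) = -8*(-13/1 + 0/w) = -8*(-13*1 + 0) = -8*(-13 + 0) = -8*(-13) = 104)
3820/v(-15) + (1312 + 2030)/d(5 + 3*0) = 3820/104 + (1312 + 2030)/((5 + 3*0)²) = 3820*(1/104) + 3342/((5 + 0)²) = 955/26 + 3342/(5²) = 955/26 + 3342/25 = 110767/650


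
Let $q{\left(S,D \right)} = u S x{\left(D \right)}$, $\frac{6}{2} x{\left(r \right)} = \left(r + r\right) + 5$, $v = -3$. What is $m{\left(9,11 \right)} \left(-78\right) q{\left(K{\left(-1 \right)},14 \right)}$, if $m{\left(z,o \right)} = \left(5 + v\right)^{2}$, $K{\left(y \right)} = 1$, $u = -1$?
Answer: $3432$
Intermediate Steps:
$x{\left(r \right)} = \frac{5}{3} + \frac{2 r}{3}$ ($x{\left(r \right)} = \frac{\left(r + r\right) + 5}{3} = \frac{2 r + 5}{3} = \frac{5 + 2 r}{3} = \frac{5}{3} + \frac{2 r}{3}$)
$q{\left(S,D \right)} = - S \left(\frac{5}{3} + \frac{2 D}{3}\right)$
$m{\left(z,o \right)} = 4$ ($m{\left(z,o \right)} = \left(5 - 3\right)^{2} = 2^{2} = 4$)
$m{\left(9,11 \right)} \left(-78\right) q{\left(K{\left(-1 \right)},14 \right)} = 4 \left(-78\right) \left(\left(- \frac{1}{3}\right) 1 \left(5 + 2 \cdot 14\right)\right) = - 312 \left(\left(- \frac{1}{3}\right) 1 \left(5 + 28\right)\right) = - 312 \left(\left(- \frac{1}{3}\right) 1 \cdot 33\right) = \left(-312\right) \left(-11\right) = 3432$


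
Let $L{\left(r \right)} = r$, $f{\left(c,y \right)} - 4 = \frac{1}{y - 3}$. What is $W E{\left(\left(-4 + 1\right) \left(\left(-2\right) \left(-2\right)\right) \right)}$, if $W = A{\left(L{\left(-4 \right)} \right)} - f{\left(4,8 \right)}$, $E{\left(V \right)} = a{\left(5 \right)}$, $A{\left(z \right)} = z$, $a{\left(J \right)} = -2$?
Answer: $\frac{82}{5} \approx 16.4$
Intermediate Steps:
$f{\left(c,y \right)} = 4 + \frac{1}{-3 + y}$ ($f{\left(c,y \right)} = 4 + \frac{1}{y - 3} = 4 + \frac{1}{-3 + y}$)
$E{\left(V \right)} = -2$
$W = - \frac{41}{5}$ ($W = -4 - \frac{-11 + 4 \cdot 8}{-3 + 8} = -4 - \frac{-11 + 32}{5} = -4 - \frac{1}{5} \cdot 21 = -4 - \frac{21}{5} = - \frac{41}{5} \approx -8.2$)
$W E{\left(\left(-4 + 1\right) \left(\left(-2\right) \left(-2\right)\right) \right)} = \left(- \frac{41}{5}\right) \left(-2\right) = \frac{82}{5}$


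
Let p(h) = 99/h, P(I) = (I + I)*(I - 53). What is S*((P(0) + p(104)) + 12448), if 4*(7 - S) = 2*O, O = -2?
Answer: 1294691/13 ≈ 99592.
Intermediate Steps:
P(I) = 2*I*(-53 + I) (P(I) = (2*I)*(-53 + I) = 2*I*(-53 + I))
S = 8 (S = 7 - (-2)/2 = 7 - ¼*(-4) = 7 + 1 = 8)
S*((P(0) + p(104)) + 12448) = 8*((2*0*(-53 + 0) + 99/104) + 12448) = 8*((2*0*(-53) + 99*(1/104)) + 12448) = 8*((0 + 99/104) + 12448) = 8*(99/104 + 12448) = 8*(1294691/104) = 1294691/13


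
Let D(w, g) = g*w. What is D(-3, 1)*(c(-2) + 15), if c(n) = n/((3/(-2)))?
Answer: -49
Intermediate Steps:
c(n) = -2*n/3 (c(n) = n/((3*(-½))) = n/(-3/2) = n*(-⅔) = -2*n/3)
D(-3, 1)*(c(-2) + 15) = (1*(-3))*(-⅔*(-2) + 15) = -3*(4/3 + 15) = -3*49/3 = -49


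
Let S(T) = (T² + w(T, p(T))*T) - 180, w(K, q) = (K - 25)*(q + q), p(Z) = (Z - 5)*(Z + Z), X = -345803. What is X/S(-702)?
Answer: -345803/1013183833248 ≈ -3.4130e-7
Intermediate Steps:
p(Z) = 2*Z*(-5 + Z) (p(Z) = (-5 + Z)*(2*Z) = 2*Z*(-5 + Z))
w(K, q) = 2*q*(-25 + K) (w(K, q) = (-25 + K)*(2*q) = 2*q*(-25 + K))
S(T) = -180 + T² + 4*T²*(-25 + T)*(-5 + T) (S(T) = (T² + (2*(2*T*(-5 + T))*(-25 + T))*T) - 180 = (T² + (4*T*(-25 + T)*(-5 + T))*T) - 180 = (T² + 4*T²*(-25 + T)*(-5 + T)) - 180 = -180 + T² + 4*T²*(-25 + T)*(-5 + T))
X/S(-702) = -345803/(-180 + (-702)² + 4*(-702)²*(-25 - 702)*(-5 - 702)) = -345803/(-180 + 492804 + 4*492804*(-727)*(-707)) = -345803/(-180 + 492804 + 1013183340624) = -345803/1013183833248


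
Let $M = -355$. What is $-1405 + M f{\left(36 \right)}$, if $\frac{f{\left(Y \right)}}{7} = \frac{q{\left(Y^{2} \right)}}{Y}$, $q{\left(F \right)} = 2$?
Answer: $- \frac{27775}{18} \approx -1543.1$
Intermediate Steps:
$f{\left(Y \right)} = \frac{14}{Y}$ ($f{\left(Y \right)} = 7 \frac{2}{Y} = \frac{14}{Y}$)
$-1405 + M f{\left(36 \right)} = -1405 - 355 \cdot \frac{14}{36} = -1405 - 355 \cdot 14 \cdot \frac{1}{36} = -1405 - \frac{2485}{18} = - \frac{27775}{18}$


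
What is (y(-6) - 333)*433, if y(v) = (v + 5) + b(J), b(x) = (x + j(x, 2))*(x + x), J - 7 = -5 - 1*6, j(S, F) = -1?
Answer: -127302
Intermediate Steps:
J = -4 (J = 7 + (-5 - 1*6) = 7 + (-5 - 6) = 7 - 11 = -4)
b(x) = 2*x*(-1 + x) (b(x) = (x - 1)*(x + x) = (-1 + x)*(2*x) = 2*x*(-1 + x))
y(v) = 45 + v (y(v) = (v + 5) + 2*(-4)*(-1 - 4) = (5 + v) + 2*(-4)*(-5) = (5 + v) + 40 = 45 + v)
(y(-6) - 333)*433 = ((45 - 6) - 333)*433 = (39 - 333)*433 = -294*433 = -127302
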